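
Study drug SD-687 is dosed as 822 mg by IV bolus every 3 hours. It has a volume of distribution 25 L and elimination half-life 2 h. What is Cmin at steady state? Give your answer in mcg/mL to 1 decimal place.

18.0 mcg/mL

Over one 3-h interval, 3/2 ≈ 1.5 half-lives elapse, leaving f ≈ 0.3536 of each dose.
At steady state, accumulation factor R = 1/(1 − e^(−kτ)) ≈ 1.5470.
Each bolus raises the concentration by D/Vd = 822/25 ≈ 32.880 mcg/mL.
Steady-state peak Cmax,ss = C₀·R ≈ 32.880 × 1.5470 ≈ 50.865 mcg/mL.
One interval later, Cmin,ss = Cmax,ss·e^(−kτ) ≈ 50.865 × 0.3536 ≈ 17.986 mcg/mL.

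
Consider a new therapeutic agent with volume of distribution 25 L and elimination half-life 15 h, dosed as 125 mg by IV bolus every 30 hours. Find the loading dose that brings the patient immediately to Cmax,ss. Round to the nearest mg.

167 mg

f = (1/2)^(30/15) ≈ 0.250000; accumulation ratio R = 1/(1−f) ≈ 1.33333.
Loading dose to hit Cmax,ss on first dose: D_load = D_maint·R ≈ 125 × 1.33333 ≈ 166.67 mg.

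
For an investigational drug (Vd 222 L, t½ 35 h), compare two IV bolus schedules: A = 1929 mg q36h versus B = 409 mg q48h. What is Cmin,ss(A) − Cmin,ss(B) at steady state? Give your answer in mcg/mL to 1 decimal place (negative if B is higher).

7.2 mcg/mL

Regimen A: f = (1/2)^(36/35) ≈ 0.4902; Cmin,ss = (1929/222)·f/(1−f) ≈ 8.355 mcg/mL.
Regimen B: f = (1/2)^(48/35) ≈ 0.3865; Cmin,ss = (409/222)·f/(1−f) ≈ 1.161 mcg/mL.
Difference ≈ 8.355 − 1.161 ≈ 7.194 mcg/mL.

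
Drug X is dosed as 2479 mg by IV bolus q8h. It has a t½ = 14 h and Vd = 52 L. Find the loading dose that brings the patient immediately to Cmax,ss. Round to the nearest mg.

7580 mg

f = (1/2)^(8/14) ≈ 0.672950; accumulation ratio R = 1/(1−f) ≈ 3.05764.
Loading dose to hit Cmax,ss on first dose: D_load = D_maint·R ≈ 2479 × 3.05764 ≈ 7579.89 mg.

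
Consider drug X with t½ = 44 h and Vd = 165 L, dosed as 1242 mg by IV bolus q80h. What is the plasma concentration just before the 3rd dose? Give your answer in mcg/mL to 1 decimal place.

2.7 mcg/mL

f = (1/2)^(τ/t½) = (1/2)^(80/44) ≈ 0.2836.
C₀ = D/Vd = 1242/165 ≈ 7.527 mcg/mL.
Before the 3rd dose, 2 doses have been given. Superposition: Cmin = C₀·(f + f²).
≈ 7.527 × (0.2836 + 0.0804) ≈ 7.527 × 0.3640 ≈ 2.740 mcg/mL.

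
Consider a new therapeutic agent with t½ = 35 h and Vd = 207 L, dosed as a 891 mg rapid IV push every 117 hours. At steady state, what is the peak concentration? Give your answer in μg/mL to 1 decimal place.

4.8 μg/mL

τ/t½ = 117/35 ≈ 3.3429, so fraction remaining f = (1/2)^(117/35) ≈ 0.0986.
At steady state, accumulation factor R = 1/(1 − e^(−kτ)) ≈ 1.1094.
Each bolus raises the concentration by D/Vd = 891/207 ≈ 4.304 μg/mL.
Steady-state peak Cmax,ss = C₀·R ≈ 4.304 × 1.1094 ≈ 4.775 μg/mL.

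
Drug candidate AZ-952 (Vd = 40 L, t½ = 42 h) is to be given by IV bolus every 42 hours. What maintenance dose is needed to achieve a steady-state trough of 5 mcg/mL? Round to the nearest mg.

200 mg

τ/t½ = 42/42 ≈ 1, so f = (1/2)^(42/42) ≈ 0.500000.
Cmin,ss = (D/Vd)·f/(1−f), so D = Cmin,ss·Vd·(1−f)/f.
D = 5 × 40 × (1−f)/f ≈ 5 × 40 × 1.00000 ≈ 200.00 mg.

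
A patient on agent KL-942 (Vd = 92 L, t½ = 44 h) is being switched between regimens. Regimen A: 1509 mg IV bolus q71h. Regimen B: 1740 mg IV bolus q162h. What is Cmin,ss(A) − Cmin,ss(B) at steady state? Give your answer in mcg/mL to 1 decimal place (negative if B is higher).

6.4 mcg/mL

Regimen A: f = (1/2)^(71/44) ≈ 0.3268; Cmin,ss = (1509/92)·f/(1−f) ≈ 7.962 mcg/mL.
Regimen B: f = (1/2)^(162/44) ≈ 0.0779; Cmin,ss = (1740/92)·f/(1−f) ≈ 1.598 mcg/mL.
Difference ≈ 7.962 − 1.598 ≈ 6.364 mcg/mL.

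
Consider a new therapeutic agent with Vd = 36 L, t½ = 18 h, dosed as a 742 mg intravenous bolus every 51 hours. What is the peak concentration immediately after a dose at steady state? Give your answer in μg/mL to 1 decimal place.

24.0 μg/mL

Over one 51-h interval, 51/18 ≈ 2.8333 half-lives elapse, leaving f ≈ 0.1403 of each dose.
At steady state, accumulation factor R = 1/(1 − e^(−kτ)) ≈ 1.1632.
Each bolus raises the concentration by D/Vd = 742/36 ≈ 20.611 μg/mL.
Steady-state peak Cmax,ss = C₀·R ≈ 20.611 × 1.1632 ≈ 23.975 μg/mL.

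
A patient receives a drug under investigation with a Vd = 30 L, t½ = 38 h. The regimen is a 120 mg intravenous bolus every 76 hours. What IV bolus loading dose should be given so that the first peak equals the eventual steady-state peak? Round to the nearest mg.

f = (1/2)^(76/38) ≈ 0.250000; accumulation ratio R = 1/(1−f) ≈ 1.33333.
Loading dose to hit Cmax,ss on first dose: D_load = D_maint·R ≈ 120 × 1.33333 ≈ 160.00 mg.

160 mg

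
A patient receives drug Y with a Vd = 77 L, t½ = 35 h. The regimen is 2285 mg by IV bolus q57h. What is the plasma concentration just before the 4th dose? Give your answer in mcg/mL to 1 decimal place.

13.7 mcg/mL

f = (1/2)^(τ/t½) = (1/2)^(57/35) ≈ 0.3234.
C₀ = D/Vd = 2285/77 ≈ 29.675 mcg/mL.
Before the 4th dose, 3 doses have been given. Superposition: Cmin = C₀·(f + f² + … + f^3).
≈ 29.675 × (0.3234 + 0.1046 + 0.0338) ≈ 29.675 × 0.4618 ≈ 13.704 mcg/mL.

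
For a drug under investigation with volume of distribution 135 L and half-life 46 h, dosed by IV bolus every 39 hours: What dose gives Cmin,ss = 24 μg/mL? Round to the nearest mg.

τ/t½ = 39/46 ≈ 0.84783, so f = (1/2)^(39/46) ≈ 0.555621.
Cmin,ss = (D/Vd)·f/(1−f), so D = Cmin,ss·Vd·(1−f)/f.
D = 24 × 135 × (1−f)/f ≈ 24 × 135 × 0.79979 ≈ 2591.32 mg.

2591 mg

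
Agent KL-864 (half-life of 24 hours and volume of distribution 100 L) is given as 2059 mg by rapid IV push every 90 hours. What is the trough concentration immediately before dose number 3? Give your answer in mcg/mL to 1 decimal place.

1.6 mcg/mL

f = (1/2)^(τ/t½) = (1/2)^(90/24) ≈ 0.0743.
C₀ = D/Vd = 2059/100 ≈ 20.590 mcg/mL.
Before the 3rd dose, 2 doses have been given. Superposition: Cmin = C₀·(f + f²).
≈ 20.590 × (0.0743 + 0.0055) ≈ 20.590 × 0.0798 ≈ 1.643 mcg/mL.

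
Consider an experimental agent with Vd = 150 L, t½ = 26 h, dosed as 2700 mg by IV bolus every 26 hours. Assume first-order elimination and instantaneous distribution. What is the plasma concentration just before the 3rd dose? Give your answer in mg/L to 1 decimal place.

13.5 mg/L

f = (1/2)^(τ/t½) = (1/2)^(26/26) ≈ 0.5000.
C₀ = D/Vd = 2700/150 ≈ 18.000 mg/L.
Before the 3rd dose, 2 doses have been given. Superposition: Cmin = C₀·(f + f²).
≈ 18.000 × (0.5000 + 0.2500) ≈ 18.000 × 0.7500 ≈ 13.500 mg/L.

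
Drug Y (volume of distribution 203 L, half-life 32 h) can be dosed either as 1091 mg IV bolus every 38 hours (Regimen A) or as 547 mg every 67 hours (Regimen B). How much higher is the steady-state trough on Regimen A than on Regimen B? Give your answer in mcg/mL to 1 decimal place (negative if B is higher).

Regimen A: f = (1/2)^(38/32) ≈ 0.4391; Cmin,ss = (1091/203)·f/(1−f) ≈ 4.207 mcg/mL.
Regimen B: f = (1/2)^(67/32) ≈ 0.2343; Cmin,ss = (547/203)·f/(1−f) ≈ 0.825 mcg/mL.
Difference ≈ 4.207 − 0.825 ≈ 3.382 mcg/mL.

3.4 mcg/mL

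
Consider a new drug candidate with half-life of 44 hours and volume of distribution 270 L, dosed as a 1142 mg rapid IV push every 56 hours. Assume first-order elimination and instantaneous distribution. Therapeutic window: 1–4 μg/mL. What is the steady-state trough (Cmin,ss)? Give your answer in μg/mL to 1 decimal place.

3.0 μg/mL

Over one 56-h interval, 56/44 ≈ 1.2727 half-lives elapse, leaving f ≈ 0.4139 of each dose.
At steady state, accumulation factor R = 1/(1 − e^(−kτ)) ≈ 1.7062.
Each bolus raises the concentration by D/Vd = 1142/270 ≈ 4.230 μg/mL.
Steady-state peak Cmax,ss = C₀·R ≈ 4.230 × 1.7062 ≈ 7.217 μg/mL.
One interval later, Cmin,ss = Cmax,ss·e^(−kτ) ≈ 7.217 × 0.4139 ≈ 2.987 μg/mL.
Trough 3.0 μg/mL vs MEC 1 μg/mL: adequate.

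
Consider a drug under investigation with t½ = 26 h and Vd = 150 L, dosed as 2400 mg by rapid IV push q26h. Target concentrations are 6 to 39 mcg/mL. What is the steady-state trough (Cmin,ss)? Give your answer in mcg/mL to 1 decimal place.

16.0 mcg/mL

The dosing interval is 1 half-life, so f = 2^(−1) = 0.5.
Accumulation ratio R = 1/(1 − f) = 1/0.5 = 2/1.
Single-dose peak C₀ = D/Vd = 2400/150 = 16 mcg/mL.
Steady-state peak Cmax,ss = C₀·R = 16 × 2/1 ≈ 32.000 mcg/mL.
Steady-state trough Cmin,ss = Cmax,ss·f ≈ 32.000 × 0.5 ≈ 16.000 mcg/mL.
Trough 16.0 mcg/mL vs MEC 6 mcg/mL: adequate.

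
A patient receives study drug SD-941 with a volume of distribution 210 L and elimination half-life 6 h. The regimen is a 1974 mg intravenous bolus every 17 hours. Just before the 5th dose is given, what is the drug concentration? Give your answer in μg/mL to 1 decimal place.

f = (1/2)^(τ/t½) = (1/2)^(17/6) ≈ 0.1403.
C₀ = D/Vd = 1974/210 ≈ 9.400 μg/mL.
Before the 5th dose, 4 doses have been given. Superposition: Cmin = C₀·(f + f² + … + f^4).
≈ 9.400 × (0.1403 + 0.0197 + 0.0028 + 0.0004) ≈ 9.400 × 0.1632 ≈ 1.534 μg/mL.

1.5 μg/mL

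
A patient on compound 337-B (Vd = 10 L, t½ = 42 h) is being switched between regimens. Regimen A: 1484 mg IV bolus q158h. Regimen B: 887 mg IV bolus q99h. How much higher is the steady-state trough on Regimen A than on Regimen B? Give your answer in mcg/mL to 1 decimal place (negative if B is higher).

Regimen A: f = (1/2)^(158/42) ≈ 0.0737; Cmin,ss = (1484/10)·f/(1−f) ≈ 11.807 mcg/mL.
Regimen B: f = (1/2)^(99/42) ≈ 0.1952; Cmin,ss = (887/10)·f/(1−f) ≈ 21.514 mcg/mL.
Difference ≈ 11.807 − 21.514 ≈ -9.707 mcg/mL.

-9.7 mcg/mL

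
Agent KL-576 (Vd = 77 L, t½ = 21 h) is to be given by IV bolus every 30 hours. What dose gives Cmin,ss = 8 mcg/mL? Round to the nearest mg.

1042 mg

τ/t½ = 30/21 ≈ 1.4286, so f = (1/2)^(30/21) ≈ 0.371499.
Cmin,ss = (D/Vd)·f/(1−f), so D = Cmin,ss·Vd·(1−f)/f.
D = 8 × 77 × (1−f)/f ≈ 8 × 77 × 1.69180 ≈ 1042.15 mg.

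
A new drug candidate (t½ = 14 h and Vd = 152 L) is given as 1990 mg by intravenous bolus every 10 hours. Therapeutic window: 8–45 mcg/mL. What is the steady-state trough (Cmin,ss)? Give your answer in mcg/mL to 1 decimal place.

Over one 10-h interval, 10/14 ≈ 0.71429 half-lives elapse, leaving f ≈ 0.6095 of each dose.
Accumulation ratio R = 1/(1 − f) ≈ 1/0.3905 ≈ 2.5608.
Single-dose peak C₀ = D/Vd = 1990/152 ≈ 13.092 mcg/mL.
Cmax,ss = C₀/(1 − f) ≈ 13.092/0.3905 ≈ 33.526 mcg/mL.
One interval later, Cmin,ss = Cmax,ss·e^(−kτ) ≈ 33.526 × 0.6095 ≈ 20.434 mcg/mL.
Trough 20.4 mcg/mL vs MEC 8 mcg/mL: adequate.

20.4 mcg/mL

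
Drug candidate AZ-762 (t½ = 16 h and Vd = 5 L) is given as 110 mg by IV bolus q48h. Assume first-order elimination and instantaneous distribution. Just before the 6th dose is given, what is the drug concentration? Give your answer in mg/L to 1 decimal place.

f = (1/2)^(τ/t½) = (1/2)^(48/16) ≈ 0.1250.
C₀ = D/Vd = 110/5 ≈ 22.000 mg/L.
Before the 6th dose, 5 doses have been given. Superposition: Cmin = C₀·(f + f² + … + f^5).
≈ 22.000 × (0.1250 + 0.0156 + 0.0020 + 0.0002 + 0.0000) ≈ 22.000 × 0.1428 ≈ 3.142 mg/L.

3.1 mg/L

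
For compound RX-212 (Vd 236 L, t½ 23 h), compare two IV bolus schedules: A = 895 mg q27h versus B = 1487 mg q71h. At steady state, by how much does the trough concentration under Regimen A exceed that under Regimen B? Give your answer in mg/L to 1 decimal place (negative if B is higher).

Regimen A: f = (1/2)^(27/23) ≈ 0.4432; Cmin,ss = (895/236)·f/(1−f) ≈ 3.019 mg/L.
Regimen B: f = (1/2)^(71/23) ≈ 0.1177; Cmin,ss = (1487/236)·f/(1−f) ≈ 0.841 mg/L.
Difference ≈ 3.019 − 0.841 ≈ 2.178 mg/L.

2.2 mg/L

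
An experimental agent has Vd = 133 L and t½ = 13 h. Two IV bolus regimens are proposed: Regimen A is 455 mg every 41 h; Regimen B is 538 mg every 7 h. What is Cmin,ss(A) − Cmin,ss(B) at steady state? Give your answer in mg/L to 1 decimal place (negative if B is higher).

Regimen A: f = (1/2)^(41/13) ≈ 0.1124; Cmin,ss = (455/133)·f/(1−f) ≈ 0.433 mg/L.
Regimen B: f = (1/2)^(7/13) ≈ 0.6885; Cmin,ss = (538/133)·f/(1−f) ≈ 8.941 mg/L.
Difference ≈ 0.433 − 8.941 ≈ -8.508 mg/L.

-8.5 mg/L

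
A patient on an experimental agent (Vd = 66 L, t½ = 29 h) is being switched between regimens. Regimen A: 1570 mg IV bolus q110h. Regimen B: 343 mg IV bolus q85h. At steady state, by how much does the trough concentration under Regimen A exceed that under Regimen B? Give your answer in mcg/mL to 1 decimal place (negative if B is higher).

Regimen A: f = (1/2)^(110/29) ≈ 0.0721; Cmin,ss = (1570/66)·f/(1−f) ≈ 1.848 mcg/mL.
Regimen B: f = (1/2)^(85/29) ≈ 0.1311; Cmin,ss = (343/66)·f/(1−f) ≈ 0.784 mcg/mL.
Difference ≈ 1.848 − 0.784 ≈ 1.064 mcg/mL.

1.1 mcg/mL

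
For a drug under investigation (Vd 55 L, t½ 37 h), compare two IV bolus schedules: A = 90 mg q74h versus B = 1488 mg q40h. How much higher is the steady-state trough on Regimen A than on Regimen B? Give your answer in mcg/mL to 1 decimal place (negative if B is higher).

-23.7 mcg/mL

Regimen A: f = (1/2)^(74/37) ≈ 0.2500; Cmin,ss = (90/55)·f/(1−f) ≈ 0.545 mcg/mL.
Regimen B: f = (1/2)^(40/37) ≈ 0.4727; Cmin,ss = (1488/55)·f/(1−f) ≈ 24.253 mcg/mL.
Difference ≈ 0.545 − 24.253 ≈ -23.708 mcg/mL.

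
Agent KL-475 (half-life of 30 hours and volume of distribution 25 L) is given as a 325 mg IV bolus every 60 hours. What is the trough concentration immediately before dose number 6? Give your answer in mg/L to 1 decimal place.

4.3 mg/L

f = (1/2)^(τ/t½) = (1/2)^(60/30) ≈ 0.2500.
C₀ = D/Vd = 325/25 ≈ 13.000 mg/L.
Before the 6th dose, 5 doses have been given. Superposition: Cmin = C₀·(f + f² + … + f^5).
≈ 13.000 × (0.2500 + 0.0625 + 0.0156 + 0.0039 + 0.0010) ≈ 13.000 × 0.3330 ≈ 4.329 mg/L.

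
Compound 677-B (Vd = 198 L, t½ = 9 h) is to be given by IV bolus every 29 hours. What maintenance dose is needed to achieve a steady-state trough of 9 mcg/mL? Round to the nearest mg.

14848 mg

τ/t½ = 29/9 ≈ 3.2222, so f = (1/2)^(29/9) ≈ 0.107155.
Cmin,ss = (D/Vd)·f/(1−f), so D = Cmin,ss·Vd·(1−f)/f.
D = 9 × 198 × (1−f)/f ≈ 9 × 198 × 8.33228 ≈ 14848.12 mg.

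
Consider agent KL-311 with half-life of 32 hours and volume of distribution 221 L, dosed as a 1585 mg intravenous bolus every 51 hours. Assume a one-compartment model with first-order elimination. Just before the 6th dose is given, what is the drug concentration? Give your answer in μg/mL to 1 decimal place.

f = (1/2)^(τ/t½) = (1/2)^(51/32) ≈ 0.3313.
C₀ = D/Vd = 1585/221 ≈ 7.172 μg/mL.
Before the 6th dose, 5 doses have been given. Superposition: Cmin = C₀·(f + f² + … + f^5).
≈ 7.172 × (0.3313 + 0.1098 + 0.0364 + 0.0120 + 0.0040) ≈ 7.172 × 0.4935 ≈ 3.539 μg/mL.

3.5 μg/mL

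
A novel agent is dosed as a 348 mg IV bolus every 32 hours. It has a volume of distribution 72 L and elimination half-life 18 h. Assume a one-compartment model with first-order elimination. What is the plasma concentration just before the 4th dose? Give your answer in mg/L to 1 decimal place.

1.9 mg/L

f = (1/2)^(τ/t½) = (1/2)^(32/18) ≈ 0.2916.
C₀ = D/Vd = 348/72 ≈ 4.833 mg/L.
Before the 4th dose, 3 doses have been given. Superposition: Cmin = C₀·(f + f² + … + f^3).
≈ 4.833 × (0.2916 + 0.0850 + 0.0248) ≈ 4.833 × 0.4014 ≈ 1.940 mg/L.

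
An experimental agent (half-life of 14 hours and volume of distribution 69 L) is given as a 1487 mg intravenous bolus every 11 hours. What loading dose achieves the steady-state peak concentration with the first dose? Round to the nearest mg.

3541 mg

f = (1/2)^(11/14) ≈ 0.580065; accumulation ratio R = 1/(1−f) ≈ 2.38132.
Loading dose to hit Cmax,ss on first dose: D_load = D_maint·R ≈ 1487 × 2.38132 ≈ 3541.02 mg.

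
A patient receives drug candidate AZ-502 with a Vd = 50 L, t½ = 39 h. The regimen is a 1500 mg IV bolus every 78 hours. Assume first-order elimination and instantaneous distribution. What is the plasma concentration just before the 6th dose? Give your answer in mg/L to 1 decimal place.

10.0 mg/L

f = (1/2)^(τ/t½) = (1/2)^(78/39) ≈ 0.2500.
C₀ = D/Vd = 1500/50 ≈ 30.000 mg/L.
Before the 6th dose, 5 doses have been given. Superposition: Cmin = C₀·(f + f² + … + f^5).
≈ 30.000 × (0.2500 + 0.0625 + 0.0156 + 0.0039 + 0.0010) ≈ 30.000 × 0.3330 ≈ 9.990 mg/L.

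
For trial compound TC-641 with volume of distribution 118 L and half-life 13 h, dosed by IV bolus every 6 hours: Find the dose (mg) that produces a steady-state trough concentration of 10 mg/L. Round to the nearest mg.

445 mg

τ/t½ = 6/13 ≈ 0.46154, so f = (1/2)^(6/13) ≈ 0.726211.
Cmin,ss = (D/Vd)·f/(1−f), so D = Cmin,ss·Vd·(1−f)/f.
D = 10 × 118 × (1−f)/f ≈ 10 × 118 × 0.37701 ≈ 444.87 mg.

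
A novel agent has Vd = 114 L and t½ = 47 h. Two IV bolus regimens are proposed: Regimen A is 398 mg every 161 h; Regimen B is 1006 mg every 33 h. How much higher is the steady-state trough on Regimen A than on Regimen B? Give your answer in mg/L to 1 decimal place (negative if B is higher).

Regimen A: f = (1/2)^(161/47) ≈ 0.0931; Cmin,ss = (398/114)·f/(1−f) ≈ 0.358 mg/L.
Regimen B: f = (1/2)^(33/47) ≈ 0.6147; Cmin,ss = (1006/114)·f/(1−f) ≈ 14.079 mg/L.
Difference ≈ 0.358 − 14.079 ≈ -13.721 mg/L.

-13.7 mg/L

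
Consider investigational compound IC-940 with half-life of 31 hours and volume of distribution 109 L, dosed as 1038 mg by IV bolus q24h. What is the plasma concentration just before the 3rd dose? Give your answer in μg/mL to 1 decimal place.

8.8 μg/mL

f = (1/2)^(τ/t½) = (1/2)^(24/31) ≈ 0.5847.
C₀ = D/Vd = 1038/109 ≈ 9.523 μg/mL.
Before the 3rd dose, 2 doses have been given. Superposition: Cmin = C₀·(f + f²).
≈ 9.523 × (0.5847 + 0.3419) ≈ 9.523 × 0.9266 ≈ 8.824 μg/mL.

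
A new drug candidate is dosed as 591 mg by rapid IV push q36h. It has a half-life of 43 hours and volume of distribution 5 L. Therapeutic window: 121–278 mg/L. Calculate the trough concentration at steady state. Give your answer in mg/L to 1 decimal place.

150.3 mg/L

τ/t½ = 36/43 ≈ 0.83721, so fraction remaining f = (1/2)^(36/43) ≈ 0.5597.
At steady state, accumulation factor R = 1/(1 − e^(−kτ)) ≈ 2.2712.
Each bolus raises the concentration by D/Vd = 591/5 ≈ 118.200 mg/L.
Cmax,ss = C₀/(1 − f) ≈ 118.200/0.4403 ≈ 268.453 mg/L.
One interval later, Cmin,ss = Cmax,ss·e^(−kτ) ≈ 268.453 × 0.5597 ≈ 150.253 mg/L.
Trough 150.3 mg/L vs MEC 121 mg/L: adequate.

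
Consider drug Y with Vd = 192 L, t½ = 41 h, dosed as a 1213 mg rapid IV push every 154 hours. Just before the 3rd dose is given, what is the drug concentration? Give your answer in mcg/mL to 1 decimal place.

f = (1/2)^(τ/t½) = (1/2)^(154/41) ≈ 0.0740.
C₀ = D/Vd = 1213/192 ≈ 6.318 mcg/mL.
Before the 3rd dose, 2 doses have been given. Superposition: Cmin = C₀·(f + f²).
≈ 6.318 × (0.0740 + 0.0055) ≈ 6.318 × 0.0795 ≈ 0.502 mcg/mL.

0.5 mcg/mL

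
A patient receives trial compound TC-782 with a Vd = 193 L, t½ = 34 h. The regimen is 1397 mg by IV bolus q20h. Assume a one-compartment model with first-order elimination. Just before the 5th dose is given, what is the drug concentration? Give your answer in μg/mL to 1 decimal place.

f = (1/2)^(τ/t½) = (1/2)^(20/34) ≈ 0.6652.
C₀ = D/Vd = 1397/193 ≈ 7.238 μg/mL.
Before the 5th dose, 4 doses have been given. Superposition: Cmin = C₀·(f + f² + … + f^4).
≈ 7.238 × (0.6652 + 0.4425 + 0.2943 + 0.1958) ≈ 7.238 × 1.5978 ≈ 11.565 μg/mL.

11.6 μg/mL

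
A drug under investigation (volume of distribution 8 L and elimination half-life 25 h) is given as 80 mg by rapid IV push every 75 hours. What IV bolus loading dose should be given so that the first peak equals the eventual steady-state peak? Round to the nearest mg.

91 mg

f = (1/2)^(75/25) ≈ 0.125000; accumulation ratio R = 1/(1−f) ≈ 1.14286.
Loading dose to hit Cmax,ss on first dose: D_load = D_maint·R ≈ 80 × 1.14286 ≈ 91.43 mg.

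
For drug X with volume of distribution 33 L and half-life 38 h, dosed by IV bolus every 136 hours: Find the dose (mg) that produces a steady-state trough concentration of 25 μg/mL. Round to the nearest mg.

9034 mg

τ/t½ = 136/38 ≈ 3.5789, so f = (1/2)^(136/38) ≈ 0.083682.
Cmin,ss = (D/Vd)·f/(1−f), so D = Cmin,ss·Vd·(1−f)/f.
D = 25 × 33 × (1−f)/f ≈ 25 × 33 × 10.95000 ≈ 9033.75 mg.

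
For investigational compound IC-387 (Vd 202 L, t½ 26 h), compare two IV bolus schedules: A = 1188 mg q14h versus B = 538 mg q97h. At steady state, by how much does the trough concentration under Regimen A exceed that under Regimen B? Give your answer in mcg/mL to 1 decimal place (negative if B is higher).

12.8 mcg/mL

Regimen A: f = (1/2)^(14/26) ≈ 0.6885; Cmin,ss = (1188/202)·f/(1−f) ≈ 12.999 mcg/mL.
Regimen B: f = (1/2)^(97/26) ≈ 0.0753; Cmin,ss = (538/202)·f/(1−f) ≈ 0.217 mcg/mL.
Difference ≈ 12.999 − 0.217 ≈ 12.782 mcg/mL.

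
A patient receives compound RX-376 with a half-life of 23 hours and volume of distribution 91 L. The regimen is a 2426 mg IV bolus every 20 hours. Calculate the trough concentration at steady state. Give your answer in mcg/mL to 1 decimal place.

32.2 mcg/mL

k = ln2/t½ = ln2/23 ≈ 0.030137 h⁻¹; fraction remaining f = e^(−kτ) = e^(−0.030137×20) ≈ 0.5473.
Each bolus raises the concentration by D/Vd = 2426/91 ≈ 26.659 mcg/mL.
Steady-state trough Cmin,ss = C₀·f/(1−f) ≈ 26.659 × 0.5473/0.4527 ≈ 32.230 mcg/mL.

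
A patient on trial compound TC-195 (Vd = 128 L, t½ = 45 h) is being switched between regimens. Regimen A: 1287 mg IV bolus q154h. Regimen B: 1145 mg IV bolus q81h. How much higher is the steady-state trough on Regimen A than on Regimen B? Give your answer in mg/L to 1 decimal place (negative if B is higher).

Regimen A: f = (1/2)^(154/45) ≈ 0.0933; Cmin,ss = (1287/128)·f/(1−f) ≈ 1.035 mg/L.
Regimen B: f = (1/2)^(81/45) ≈ 0.2872; Cmin,ss = (1145/128)·f/(1−f) ≈ 3.604 mg/L.
Difference ≈ 1.035 − 3.604 ≈ -2.569 mg/L.

-2.6 mg/L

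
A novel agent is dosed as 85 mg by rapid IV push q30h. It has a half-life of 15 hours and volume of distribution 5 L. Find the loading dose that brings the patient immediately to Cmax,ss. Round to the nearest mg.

113 mg

f = (1/2)^(30/15) ≈ 0.250000; accumulation ratio R = 1/(1−f) ≈ 1.33333.
Loading dose to hit Cmax,ss on first dose: D_load = D_maint·R ≈ 85 × 1.33333 ≈ 113.33 mg.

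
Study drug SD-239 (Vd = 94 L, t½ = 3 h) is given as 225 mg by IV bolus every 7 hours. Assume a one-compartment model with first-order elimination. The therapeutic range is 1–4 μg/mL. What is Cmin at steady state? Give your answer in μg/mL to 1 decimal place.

0.6 μg/mL

Over one 7-h interval, 7/3 ≈ 2.3333 half-lives elapse, leaving f ≈ 0.1984 of each dose.
Each bolus raises the concentration by D/Vd = 225/94 ≈ 2.394 μg/mL.
Steady-state trough Cmin,ss = C₀·f/(1−f) ≈ 2.394 × 0.1984/0.8016 ≈ 0.593 μg/mL.
Trough 0.6 μg/mL vs MEC 1 μg/mL: subtherapeutic.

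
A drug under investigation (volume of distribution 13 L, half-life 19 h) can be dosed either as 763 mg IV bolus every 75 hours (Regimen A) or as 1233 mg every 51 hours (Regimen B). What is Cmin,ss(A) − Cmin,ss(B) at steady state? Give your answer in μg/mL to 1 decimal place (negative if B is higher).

-13.4 μg/mL

Regimen A: f = (1/2)^(75/19) ≈ 0.0648; Cmin,ss = (763/13)·f/(1−f) ≈ 4.067 μg/mL.
Regimen B: f = (1/2)^(51/19) ≈ 0.1556; Cmin,ss = (1233/13)·f/(1−f) ≈ 17.478 μg/mL.
Difference ≈ 4.067 − 17.478 ≈ -13.411 μg/mL.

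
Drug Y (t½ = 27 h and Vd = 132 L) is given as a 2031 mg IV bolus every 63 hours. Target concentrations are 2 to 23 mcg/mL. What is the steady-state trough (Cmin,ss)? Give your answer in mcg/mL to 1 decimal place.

Over one 63-h interval, 63/27 ≈ 2.3333 half-lives elapse, leaving f ≈ 0.1984 of each dose.
Accumulation ratio R = 1/(1 − f) ≈ 1/0.8016 ≈ 1.2475.
Single-dose peak C₀ = D/Vd = 2031/132 ≈ 15.386 mcg/mL.
Cmax,ss = C₀/(1 − f) ≈ 15.386/0.8016 ≈ 19.194 mcg/mL.
One interval later, Cmin,ss = Cmax,ss·e^(−kτ) ≈ 19.194 × 0.1984 ≈ 3.808 mcg/mL.
Trough 3.8 mcg/mL vs MEC 2 mcg/mL: adequate.

3.8 mcg/mL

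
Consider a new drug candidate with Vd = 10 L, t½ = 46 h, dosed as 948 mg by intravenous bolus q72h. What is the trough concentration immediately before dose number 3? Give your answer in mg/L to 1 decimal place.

42.9 mg/L

f = (1/2)^(τ/t½) = (1/2)^(72/46) ≈ 0.3379.
C₀ = D/Vd = 948/10 ≈ 94.800 mg/L.
Before the 3rd dose, 2 doses have been given. Superposition: Cmin = C₀·(f + f²).
≈ 94.800 × (0.3379 + 0.1142) ≈ 94.800 × 0.4521 ≈ 42.859 mg/L.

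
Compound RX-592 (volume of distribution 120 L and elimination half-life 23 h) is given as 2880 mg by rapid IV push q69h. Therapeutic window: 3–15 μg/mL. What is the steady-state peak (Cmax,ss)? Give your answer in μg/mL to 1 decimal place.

27.4 μg/mL

The dosing interval is 3 half-lives, so f = 2^(−3) = 0.125.
Accumulation ratio R = 1/(1 − f) = 1/0.875 = 8/7.
Single-dose peak C₀ = D/Vd = 2880/120 = 24 μg/mL.
Steady-state peak Cmax,ss = C₀·R = 24 × 8/7 ≈ 27.429 μg/mL.
Peak 27.4 μg/mL vs MTC 15 μg/mL: exceeds toxic threshold.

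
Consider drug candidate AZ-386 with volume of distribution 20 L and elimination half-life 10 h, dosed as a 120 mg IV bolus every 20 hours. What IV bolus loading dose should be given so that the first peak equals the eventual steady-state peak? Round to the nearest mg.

160 mg

f = (1/2)^(20/10) ≈ 0.250000; accumulation ratio R = 1/(1−f) ≈ 1.33333.
Loading dose to hit Cmax,ss on first dose: D_load = D_maint·R ≈ 120 × 1.33333 ≈ 160.00 mg.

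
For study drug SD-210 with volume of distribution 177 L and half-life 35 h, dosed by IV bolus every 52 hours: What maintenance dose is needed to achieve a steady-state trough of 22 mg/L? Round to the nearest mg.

τ/t½ = 52/35 ≈ 1.4857, so f = (1/2)^(52/35) ≈ 0.357072.
Cmin,ss = (D/Vd)·f/(1−f), so D = Cmin,ss·Vd·(1−f)/f.
D = 22 × 177 × (1−f)/f ≈ 22 × 177 × 1.80056 ≈ 7011.38 mg.

7011 mg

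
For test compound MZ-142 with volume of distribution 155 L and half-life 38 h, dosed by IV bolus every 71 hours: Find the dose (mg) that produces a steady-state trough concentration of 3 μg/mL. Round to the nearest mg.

1233 mg

τ/t½ = 71/38 ≈ 1.8684, so f = (1/2)^(71/38) ≈ 0.273873.
Cmin,ss = (D/Vd)·f/(1−f), so D = Cmin,ss·Vd·(1−f)/f.
D = 3 × 155 × (1−f)/f ≈ 3 × 155 × 2.65133 ≈ 1232.87 mg.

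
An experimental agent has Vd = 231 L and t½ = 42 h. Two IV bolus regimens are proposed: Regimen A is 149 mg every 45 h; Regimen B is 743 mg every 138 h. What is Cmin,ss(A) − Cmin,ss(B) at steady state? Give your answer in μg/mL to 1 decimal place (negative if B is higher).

0.2 μg/mL

Regimen A: f = (1/2)^(45/42) ≈ 0.4758; Cmin,ss = (149/231)·f/(1−f) ≈ 0.585 μg/mL.
Regimen B: f = (1/2)^(138/42) ≈ 0.1025; Cmin,ss = (743/231)·f/(1−f) ≈ 0.367 μg/mL.
Difference ≈ 0.585 − 0.367 ≈ 0.218 μg/mL.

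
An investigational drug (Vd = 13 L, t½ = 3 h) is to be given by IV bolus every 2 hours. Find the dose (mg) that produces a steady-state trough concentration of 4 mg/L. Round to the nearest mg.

31 mg

τ/t½ = 2/3 ≈ 0.66667, so f = (1/2)^(2/3) ≈ 0.629961.
Cmin,ss = (D/Vd)·f/(1−f), so D = Cmin,ss·Vd·(1−f)/f.
D = 4 × 13 × (1−f)/f ≈ 4 × 13 × 0.58740 ≈ 30.54 mg.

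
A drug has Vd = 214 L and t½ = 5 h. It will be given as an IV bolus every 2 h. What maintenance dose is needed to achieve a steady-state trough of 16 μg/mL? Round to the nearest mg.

τ/t½ = 2/5 ≈ 0.4, so f = (1/2)^(2/5) ≈ 0.757858.
Cmin,ss = (D/Vd)·f/(1−f), so D = Cmin,ss·Vd·(1−f)/f.
D = 16 × 214 × (1−f)/f ≈ 16 × 214 × 0.31951 ≈ 1094.00 mg.

1094 mg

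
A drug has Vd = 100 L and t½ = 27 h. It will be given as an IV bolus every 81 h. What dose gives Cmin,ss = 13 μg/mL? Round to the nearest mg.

τ/t½ = 81/27 ≈ 3, so f = (1/2)^(81/27) ≈ 0.125000.
Cmin,ss = (D/Vd)·f/(1−f), so D = Cmin,ss·Vd·(1−f)/f.
D = 13 × 100 × (1−f)/f ≈ 13 × 100 × 7.00000 ≈ 9100.00 mg.

9100 mg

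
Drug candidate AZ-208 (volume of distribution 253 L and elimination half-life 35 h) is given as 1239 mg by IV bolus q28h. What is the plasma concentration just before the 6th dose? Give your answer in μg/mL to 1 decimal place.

6.2 μg/mL

f = (1/2)^(τ/t½) = (1/2)^(28/35) ≈ 0.5743.
C₀ = D/Vd = 1239/253 ≈ 4.897 μg/mL.
Before the 6th dose, 5 doses have been given. Superposition: Cmin = C₀·(f + f² + … + f^5).
≈ 4.897 × (0.5743 + 0.3298 + 0.1894 + 0.1088 + 0.0625) ≈ 4.897 × 1.2648 ≈ 6.194 μg/mL.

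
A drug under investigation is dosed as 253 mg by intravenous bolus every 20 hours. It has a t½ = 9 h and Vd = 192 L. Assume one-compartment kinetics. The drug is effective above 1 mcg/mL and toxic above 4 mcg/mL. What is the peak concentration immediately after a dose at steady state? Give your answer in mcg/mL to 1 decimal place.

Over one 20-h interval, 20/9 ≈ 2.2222 half-lives elapse, leaving f ≈ 0.2143 of each dose.
Accumulation ratio R = 1/(1 − f) ≈ 1/0.7857 ≈ 1.2728.
Single-dose peak C₀ = D/Vd = 253/192 ≈ 1.318 mcg/mL.
Steady-state peak Cmax,ss = C₀·R ≈ 1.318 × 1.2728 ≈ 1.678 mcg/mL.
Peak 1.7 mcg/mL vs MTC 4 mcg/mL: below toxic threshold.

1.7 mcg/mL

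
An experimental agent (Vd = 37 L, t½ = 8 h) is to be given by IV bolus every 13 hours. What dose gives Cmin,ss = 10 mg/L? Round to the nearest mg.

771 mg

τ/t½ = 13/8 ≈ 1.625, so f = (1/2)^(13/8) ≈ 0.324210.
Cmin,ss = (D/Vd)·f/(1−f), so D = Cmin,ss·Vd·(1−f)/f.
D = 10 × 37 × (1−f)/f ≈ 10 × 37 × 2.08442 ≈ 771.24 mg.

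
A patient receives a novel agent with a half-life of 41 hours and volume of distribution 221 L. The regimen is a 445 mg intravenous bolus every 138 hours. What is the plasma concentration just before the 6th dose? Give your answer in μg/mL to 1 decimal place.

0.2 μg/mL

f = (1/2)^(τ/t½) = (1/2)^(138/41) ≈ 0.0970.
C₀ = D/Vd = 445/221 ≈ 2.014 μg/mL.
Before the 6th dose, 5 doses have been given. Superposition: Cmin = C₀·(f + f² + … + f^5).
≈ 2.014 × (0.0970 + 0.0094 + 0.0009 + 0.0001 + 0.0000) ≈ 2.014 × 0.1074 ≈ 0.216 μg/mL.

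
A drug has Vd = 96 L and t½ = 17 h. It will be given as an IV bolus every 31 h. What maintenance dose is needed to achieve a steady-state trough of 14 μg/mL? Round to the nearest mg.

τ/t½ = 31/17 ≈ 1.8235, so f = (1/2)^(31/17) ≈ 0.282529.
Cmin,ss = (D/Vd)·f/(1−f), so D = Cmin,ss·Vd·(1−f)/f.
D = 14 × 96 × (1−f)/f ≈ 14 × 96 × 2.53946 ≈ 3413.03 mg.

3413 mg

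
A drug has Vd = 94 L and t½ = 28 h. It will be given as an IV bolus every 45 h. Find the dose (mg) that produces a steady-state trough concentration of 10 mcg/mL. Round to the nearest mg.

1924 mg

τ/t½ = 45/28 ≈ 1.6071, so f = (1/2)^(45/28) ≈ 0.328248.
Cmin,ss = (D/Vd)·f/(1−f), so D = Cmin,ss·Vd·(1−f)/f.
D = 10 × 94 × (1−f)/f ≈ 10 × 94 × 2.04648 ≈ 1923.69 mg.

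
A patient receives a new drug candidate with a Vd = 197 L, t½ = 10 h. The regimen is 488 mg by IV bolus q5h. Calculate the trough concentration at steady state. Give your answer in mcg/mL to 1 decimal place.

6.0 mcg/mL

τ/t½ = 5/10 ≈ 0.5, so fraction remaining f = (1/2)^(5/10) ≈ 0.7071.
At steady state, accumulation factor R = 1/(1 − e^(−kτ)) ≈ 3.4141.
Each bolus raises the concentration by D/Vd = 488/197 ≈ 2.477 mcg/mL.
Cmax,ss = C₀/(1 − f) ≈ 2.477/0.2929 ≈ 8.457 mcg/mL.
One interval later, Cmin,ss = Cmax,ss·e^(−kτ) ≈ 8.457 × 0.7071 ≈ 5.980 mcg/mL.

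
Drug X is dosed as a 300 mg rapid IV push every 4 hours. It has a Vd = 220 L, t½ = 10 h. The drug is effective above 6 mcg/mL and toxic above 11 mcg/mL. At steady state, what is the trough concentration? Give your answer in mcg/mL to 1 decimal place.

k = ln2/t½ = ln2/10 ≈ 0.069315 h⁻¹; fraction remaining f = e^(−kτ) = e^(−0.069315×4) ≈ 0.7579.
Each bolus raises the concentration by D/Vd = 300/220 ≈ 1.364 mcg/mL.
Steady-state trough Cmin,ss = C₀·f/(1−f) ≈ 1.364 × 0.7579/0.2421 ≈ 4.270 mcg/mL.
Trough 4.3 mcg/mL vs MEC 6 mcg/mL: subtherapeutic.

4.3 mcg/mL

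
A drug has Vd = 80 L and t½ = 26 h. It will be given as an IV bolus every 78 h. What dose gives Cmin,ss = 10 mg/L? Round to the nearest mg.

5600 mg

τ/t½ = 78/26 ≈ 3, so f = (1/2)^(78/26) ≈ 0.125000.
Cmin,ss = (D/Vd)·f/(1−f), so D = Cmin,ss·Vd·(1−f)/f.
D = 10 × 80 × (1−f)/f ≈ 10 × 80 × 7.00000 ≈ 5600.00 mg.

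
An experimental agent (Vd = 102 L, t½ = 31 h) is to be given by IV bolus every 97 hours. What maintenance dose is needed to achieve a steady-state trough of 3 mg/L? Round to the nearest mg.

τ/t½ = 97/31 ≈ 3.129, so f = (1/2)^(97/31) ≈ 0.114306.
Cmin,ss = (D/Vd)·f/(1−f), so D = Cmin,ss·Vd·(1−f)/f.
D = 3 × 102 × (1−f)/f ≈ 3 × 102 × 7.74845 ≈ 2371.03 mg.

2371 mg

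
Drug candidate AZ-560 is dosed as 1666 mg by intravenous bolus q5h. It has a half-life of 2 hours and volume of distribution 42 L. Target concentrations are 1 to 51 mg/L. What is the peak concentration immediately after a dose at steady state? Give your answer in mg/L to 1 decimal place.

48.2 mg/L

Over one 5-h interval, 5/2 ≈ 2.5 half-lives elapse, leaving f ≈ 0.1768 of each dose.
Accumulation ratio R = 1/(1 − f) ≈ 1/0.8232 ≈ 1.2148.
Single-dose peak C₀ = D/Vd = 1666/42 ≈ 39.667 mg/L.
Steady-state peak Cmax,ss = C₀·R ≈ 39.667 × 1.2148 ≈ 48.187 mg/L.
Peak 48.2 mg/L vs MTC 51 mg/L: below toxic threshold.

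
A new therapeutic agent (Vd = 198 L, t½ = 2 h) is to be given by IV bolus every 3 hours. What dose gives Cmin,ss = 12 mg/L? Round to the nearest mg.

4344 mg

τ/t½ = 3/2 ≈ 1.5, so f = (1/2)^(3/2) ≈ 0.353553.
Cmin,ss = (D/Vd)·f/(1−f), so D = Cmin,ss·Vd·(1−f)/f.
D = 12 × 198 × (1−f)/f ≈ 12 × 198 × 1.82843 ≈ 4344.35 mg.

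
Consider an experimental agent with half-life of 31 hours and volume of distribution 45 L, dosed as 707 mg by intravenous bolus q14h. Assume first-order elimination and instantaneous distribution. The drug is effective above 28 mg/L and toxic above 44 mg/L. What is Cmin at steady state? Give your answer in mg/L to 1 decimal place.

k = ln2/t½ = ln2/31 ≈ 0.022360 h⁻¹; fraction remaining f = e^(−kτ) = e^(−0.022360×14) ≈ 0.7312.
Single-dose peak C₀ = D/Vd = 707/45 ≈ 15.711 mg/L.
Steady-state trough Cmin,ss = C₀·f/(1−f) ≈ 15.711 × 0.7312/0.2688 ≈ 42.738 mg/L.
Trough 42.7 mg/L vs MEC 28 mg/L: adequate.

42.7 mg/L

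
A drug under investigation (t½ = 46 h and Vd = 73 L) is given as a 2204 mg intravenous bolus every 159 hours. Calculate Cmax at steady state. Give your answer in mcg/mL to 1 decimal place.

Over one 159-h interval, 159/46 ≈ 3.4565 half-lives elapse, leaving f ≈ 0.0911 of each dose.
Accumulation ratio R = 1/(1 − f) ≈ 1/0.9089 ≈ 1.1002.
Each bolus raises the concentration by D/Vd = 2204/73 ≈ 30.192 mcg/mL.
Cmax,ss = C₀/(1 − f) ≈ 30.192/0.9089 ≈ 33.218 mcg/mL.

33.2 mcg/mL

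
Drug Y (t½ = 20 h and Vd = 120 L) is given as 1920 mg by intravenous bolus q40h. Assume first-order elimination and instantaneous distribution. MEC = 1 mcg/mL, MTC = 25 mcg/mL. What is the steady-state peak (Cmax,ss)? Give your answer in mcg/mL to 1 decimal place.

τ = 40 h = 2 half-lives, so f = (1/2)^2 = 0.25.
Accumulation ratio R = 1/(1 − f) = 1/0.75 = 4/3.
Single-dose peak C₀ = D/Vd = 1920/120 = 16 mcg/mL.
Steady-state peak Cmax,ss = C₀·R = 16 × 4/3 ≈ 21.333 mcg/mL.
Peak 21.3 mcg/mL vs MTC 25 mcg/mL: below toxic threshold.

21.3 mcg/mL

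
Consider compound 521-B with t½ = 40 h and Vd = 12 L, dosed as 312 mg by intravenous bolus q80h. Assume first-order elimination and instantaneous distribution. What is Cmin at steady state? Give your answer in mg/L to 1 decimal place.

τ = 80 h = 2 half-lives, so f = (1/2)^2 = 0.25.
At steady state, R = 1/(1 − 0.25) = 4/3.
Single-dose peak C₀ = D/Vd = 312/12 = 26 mg/L.
Steady-state peak Cmax,ss = C₀·R = 26 × 4/3 ≈ 34.667 mg/L.
Steady-state trough Cmin,ss = Cmax,ss·f ≈ 34.667 × 0.25 ≈ 8.667 mg/L.

8.7 mg/L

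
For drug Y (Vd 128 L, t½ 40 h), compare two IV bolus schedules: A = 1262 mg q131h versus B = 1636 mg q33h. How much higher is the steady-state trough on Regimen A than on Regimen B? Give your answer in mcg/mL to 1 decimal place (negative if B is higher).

-15.4 mcg/mL

Regimen A: f = (1/2)^(131/40) ≈ 0.1033; Cmin,ss = (1262/128)·f/(1−f) ≈ 1.136 mcg/mL.
Regimen B: f = (1/2)^(33/40) ≈ 0.5645; Cmin,ss = (1636/128)·f/(1−f) ≈ 16.567 mcg/mL.
Difference ≈ 1.136 − 16.567 ≈ -15.431 mcg/mL.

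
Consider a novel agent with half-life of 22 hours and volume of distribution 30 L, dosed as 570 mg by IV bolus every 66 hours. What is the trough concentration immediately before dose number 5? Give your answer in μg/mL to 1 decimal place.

2.7 μg/mL

f = (1/2)^(τ/t½) = (1/2)^(66/22) ≈ 0.1250.
C₀ = D/Vd = 570/30 ≈ 19.000 μg/mL.
Before the 5th dose, 4 doses have been given. Superposition: Cmin = C₀·(f + f² + … + f^4).
≈ 19.000 × (0.1250 + 0.0156 + 0.0020 + 0.0002) ≈ 19.000 × 0.1428 ≈ 2.713 μg/mL.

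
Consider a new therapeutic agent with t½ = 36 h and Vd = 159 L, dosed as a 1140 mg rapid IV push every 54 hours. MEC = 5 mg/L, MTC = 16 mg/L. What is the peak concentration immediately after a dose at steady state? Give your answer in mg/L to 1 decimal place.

Over one 54-h interval, 54/36 ≈ 1.5 half-lives elapse, leaving f ≈ 0.3536 of each dose.
At steady state, accumulation factor R = 1/(1 − e^(−kτ)) ≈ 1.5470.
Single-dose peak C₀ = D/Vd = 1140/159 ≈ 7.170 mg/L.
Cmax,ss = C₀/(1 − f) ≈ 7.170/0.6464 ≈ 11.092 mg/L.
Peak 11.1 mg/L vs MTC 16 mg/L: below toxic threshold.

11.1 mg/L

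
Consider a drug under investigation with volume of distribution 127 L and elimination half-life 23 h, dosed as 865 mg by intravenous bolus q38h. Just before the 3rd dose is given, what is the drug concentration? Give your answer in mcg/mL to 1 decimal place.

2.9 mcg/mL

f = (1/2)^(τ/t½) = (1/2)^(38/23) ≈ 0.3182.
C₀ = D/Vd = 865/127 ≈ 6.811 mcg/mL.
Before the 3rd dose, 2 doses have been given. Superposition: Cmin = C₀·(f + f²).
≈ 6.811 × (0.3182 + 0.1013) ≈ 6.811 × 0.4195 ≈ 2.857 mcg/mL.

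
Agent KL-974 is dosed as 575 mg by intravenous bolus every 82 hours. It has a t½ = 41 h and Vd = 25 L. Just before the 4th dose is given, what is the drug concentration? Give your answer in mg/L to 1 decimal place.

7.5 mg/L

f = (1/2)^(τ/t½) = (1/2)^(82/41) ≈ 0.2500.
C₀ = D/Vd = 575/25 ≈ 23.000 mg/L.
Before the 4th dose, 3 doses have been given. Superposition: Cmin = C₀·(f + f² + … + f^3).
≈ 23.000 × (0.2500 + 0.0625 + 0.0156) ≈ 23.000 × 0.3281 ≈ 7.546 mg/L.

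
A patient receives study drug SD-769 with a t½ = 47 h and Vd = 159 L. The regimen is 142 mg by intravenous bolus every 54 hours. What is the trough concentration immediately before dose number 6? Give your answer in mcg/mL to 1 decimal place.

f = (1/2)^(τ/t½) = (1/2)^(54/47) ≈ 0.4510.
C₀ = D/Vd = 142/159 ≈ 0.893 mcg/mL.
Before the 6th dose, 5 doses have been given. Superposition: Cmin = C₀·(f + f² + … + f^5).
≈ 0.893 × (0.4510 + 0.2034 + 0.0917 + 0.0414 + 0.0187) ≈ 0.893 × 0.8062 ≈ 0.720 mcg/mL.

0.7 mcg/mL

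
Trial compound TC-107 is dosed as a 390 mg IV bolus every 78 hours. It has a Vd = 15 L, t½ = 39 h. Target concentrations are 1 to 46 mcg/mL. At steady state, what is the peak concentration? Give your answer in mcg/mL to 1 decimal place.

34.7 mcg/mL

τ = 78 h = 2 half-lives, so f = (1/2)^2 = 0.25.
At steady state, R = 1/(1 − 0.25) = 4/3.
Single-dose peak C₀ = D/Vd = 390/15 = 26 mcg/mL.
Steady-state peak Cmax,ss = C₀·R = 26 × 4/3 ≈ 34.667 mcg/mL.
Peak 34.7 mcg/mL vs MTC 46 mcg/mL: below toxic threshold.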